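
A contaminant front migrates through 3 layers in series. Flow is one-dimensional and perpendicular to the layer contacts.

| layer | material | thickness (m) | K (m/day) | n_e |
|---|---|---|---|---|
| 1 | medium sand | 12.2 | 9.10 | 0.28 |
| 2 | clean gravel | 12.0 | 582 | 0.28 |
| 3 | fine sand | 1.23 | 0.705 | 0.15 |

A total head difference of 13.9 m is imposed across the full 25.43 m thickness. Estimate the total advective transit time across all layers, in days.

1.56

With flow normal to the layers, continuity requires the same specific discharge q through every layer.
Σ(b_i/K_i) = 12.2/9.10 + 12.0/582 + 1.23/0.705 = 3.106 d.
q = Δh / Σ(b_i/K_i) = 13.9 / 3.106 = 4.475 m/day.
In each layer the seepage velocity is v_i = q/n_i, so the layer transit time is t_i = b_i·n_i / q:
  layer 1 (medium sand): t_1 = 12.2 × 0.28 / 4.475 = 0.7633 d
  layer 2 (clean gravel): t_2 = 12.0 × 0.28 / 4.475 = 0.7508 d
  layer 3 (fine sand): t_3 = 1.23 × 0.15 / 4.475 = 0.04123 d
Total t = Σ t_i = 1.555 days.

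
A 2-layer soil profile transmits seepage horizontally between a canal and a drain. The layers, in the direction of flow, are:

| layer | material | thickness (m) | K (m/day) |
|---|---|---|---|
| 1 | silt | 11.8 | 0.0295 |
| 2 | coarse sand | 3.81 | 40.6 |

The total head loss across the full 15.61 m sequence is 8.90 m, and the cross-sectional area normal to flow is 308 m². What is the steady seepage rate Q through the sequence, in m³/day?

6.85

Flow is perpendicular to layering, so the layers act in series and the equivalent K is the thickness-weighted harmonic mean.
Total thickness L = 11.8 + 3.81 = 15.61 m.
Σ(b_i/K_i) = 11.8/0.0295 + 3.81/40.6 = 400.1 d.
K_eq = L / Σ(b_i/K_i) = 15.61 / 400.1 = 0.03902 m/day.
Q = K_eq · A · (Δh/L) = 0.03902 × 308 × (8.90/15.61) = 6.851 m³/day.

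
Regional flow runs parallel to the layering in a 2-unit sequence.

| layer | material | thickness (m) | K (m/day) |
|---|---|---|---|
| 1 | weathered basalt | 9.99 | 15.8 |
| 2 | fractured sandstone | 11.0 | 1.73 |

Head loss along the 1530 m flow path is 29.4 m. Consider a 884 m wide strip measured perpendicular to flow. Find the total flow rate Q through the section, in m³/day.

Flow is parallel to layering, so each bed carries its own Darcy discharge and the transmissivities add.
Σ(K_i·b_i) = 15.8×9.99 + 1.73×11.0 = 176.9 m²/day.
Hydraulic gradient i = Δh / L = 29.4 / 1530 = 0.01922.
Q = Σ(K_i·b_i) · W · i = 176.9 × 884 × 0.01922 = 3004 m³/day.

3000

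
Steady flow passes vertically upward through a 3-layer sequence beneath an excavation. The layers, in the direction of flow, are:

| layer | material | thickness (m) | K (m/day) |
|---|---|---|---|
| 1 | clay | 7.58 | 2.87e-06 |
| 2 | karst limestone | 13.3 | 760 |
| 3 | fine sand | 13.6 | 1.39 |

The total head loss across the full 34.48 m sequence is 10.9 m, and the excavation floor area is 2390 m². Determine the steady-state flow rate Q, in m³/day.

Flow is perpendicular to layering, so the layers act in series and the equivalent K is the thickness-weighted harmonic mean.
Total thickness L = 7.58 + 13.3 + 13.6 = 34.48 m.
Σ(b_i/K_i) = 7.58/2.87e-06 + 13.3/760 + 13.6/1.39 = 2.641e+06 d.
K_eq = L / Σ(b_i/K_i) = 34.48 / 2.641e+06 = 1.306e-05 m/day.
Q = K_eq · A · (Δh/L) = 1.306e-05 × 2390 × (10.9/34.48) = 0.009864 m³/day.

0.00986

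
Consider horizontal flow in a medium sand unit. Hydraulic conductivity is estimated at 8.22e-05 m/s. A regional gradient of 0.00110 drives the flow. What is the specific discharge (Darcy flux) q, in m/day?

Convert K: 8.22e-05 m/s × 86400 = 7.102 m/day.
Hydraulic gradient i = 0.00110.
Specific discharge q = K · i = 7.102 × 0.001100 = 0.007812 m/day.

0.00781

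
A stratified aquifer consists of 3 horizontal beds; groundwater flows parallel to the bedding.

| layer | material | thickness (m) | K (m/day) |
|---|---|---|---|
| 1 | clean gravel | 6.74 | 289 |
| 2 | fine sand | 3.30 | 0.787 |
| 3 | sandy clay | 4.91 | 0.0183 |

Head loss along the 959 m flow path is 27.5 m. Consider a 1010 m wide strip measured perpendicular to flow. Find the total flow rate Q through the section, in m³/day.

56500

Flow is parallel to layering, so each bed carries its own Darcy discharge and the transmissivities add.
Σ(K_i·b_i) = 289×6.74 + 0.787×3.30 + 0.0183×4.91 = 1951 m²/day.
Hydraulic gradient i = Δh / L = 27.5 / 959 = 0.02868.
Q = Σ(K_i·b_i) · W · i = 1951 × 1010 × 0.02868 = 56493 m³/day.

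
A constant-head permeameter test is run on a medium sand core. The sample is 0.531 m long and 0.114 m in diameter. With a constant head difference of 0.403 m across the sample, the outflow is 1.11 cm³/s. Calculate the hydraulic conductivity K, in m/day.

Cross-sectional area A = π·(d/2)² = π × (0.114/2)² = 0.01021 m².
Convert discharge: 1.11 cm³/s = 1.110e-06 m³/s.
Darcy's law rearranged: K = Q·L / (A·Δh) = 1.110e-06 × 0.531 / (0.01021 × 0.403) = 0.0001433 m/s = 12.38 m/day.

12.4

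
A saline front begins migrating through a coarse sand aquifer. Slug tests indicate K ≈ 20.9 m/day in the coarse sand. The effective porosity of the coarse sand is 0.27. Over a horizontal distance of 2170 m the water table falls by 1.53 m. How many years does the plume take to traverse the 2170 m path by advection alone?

Hydraulic gradient i = Δh / L = 1.53 / 2170 = 0.0007051.
Darcy flux q = K · i = 20.90 × 0.0007051 = 0.01474 m/day.
Seepage velocity v = q / n_e = 0.01474 / 0.27 = 0.05458 m/day.
Travel time t = L / v = 2170 / 0.05458 = 39760 days = 108.9 years.

109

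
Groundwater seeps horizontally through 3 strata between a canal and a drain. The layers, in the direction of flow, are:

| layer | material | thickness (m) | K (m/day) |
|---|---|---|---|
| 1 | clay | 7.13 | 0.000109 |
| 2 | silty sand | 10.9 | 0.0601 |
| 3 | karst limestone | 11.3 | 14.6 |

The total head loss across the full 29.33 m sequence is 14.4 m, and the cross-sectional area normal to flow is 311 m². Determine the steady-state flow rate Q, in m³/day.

Flow is perpendicular to layering, so the layers act in series and the equivalent K is the thickness-weighted harmonic mean.
Total thickness L = 7.13 + 10.9 + 11.3 = 29.33 m.
Σ(b_i/K_i) = 7.13/0.000109 + 10.9/0.0601 + 11.3/14.6 = 65595 d.
K_eq = L / Σ(b_i/K_i) = 29.33 / 65595 = 0.0004471 m/day.
Q = K_eq · A · (Δh/L) = 0.0004471 × 311 × (14.4/29.33) = 0.06827 m³/day.

0.0683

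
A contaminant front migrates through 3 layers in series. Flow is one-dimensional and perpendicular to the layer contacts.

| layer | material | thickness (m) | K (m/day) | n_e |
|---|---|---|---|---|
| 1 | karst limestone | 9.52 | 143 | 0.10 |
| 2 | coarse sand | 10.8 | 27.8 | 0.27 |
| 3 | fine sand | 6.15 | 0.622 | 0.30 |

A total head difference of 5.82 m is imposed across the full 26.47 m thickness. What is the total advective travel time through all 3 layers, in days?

10.2

With flow normal to the layers, continuity requires the same specific discharge q through every layer.
Σ(b_i/K_i) = 9.52/143 + 10.8/27.8 + 6.15/0.622 = 10.34 d.
q = Δh / Σ(b_i/K_i) = 5.82 / 10.34 = 0.5627 m/day.
In each layer the seepage velocity is v_i = q/n_i, so the layer transit time is t_i = b_i·n_i / q:
  layer 1 (karst limestone): t_1 = 9.52 × 0.10 / 0.5627 = 1.692 d
  layer 2 (coarse sand): t_2 = 10.8 × 0.27 / 0.5627 = 5.182 d
  layer 3 (fine sand): t_3 = 6.15 × 0.30 / 0.5627 = 3.279 d
Total t = Σ t_i = 10.15 days.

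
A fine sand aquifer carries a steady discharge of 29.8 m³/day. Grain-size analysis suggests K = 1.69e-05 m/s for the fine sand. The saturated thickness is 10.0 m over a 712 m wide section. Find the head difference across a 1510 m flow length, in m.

4.33

Convert K: 1.69e-05 m/s × 86400 = 1.460 m/day.
Cross-sectional area A = 712 × 10.0 = 7120 m².
From Q = K·A·i, i = Q / (K·A) = 29.8 / (1.460 × 7120) = 0.002866.
Head loss Δh = i · L = 0.002866 × 1510 = 4.328 m.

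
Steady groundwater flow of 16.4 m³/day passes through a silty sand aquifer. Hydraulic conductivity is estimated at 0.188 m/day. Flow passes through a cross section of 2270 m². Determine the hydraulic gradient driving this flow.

0.0384

From Q = K·A·i, i = Q / (K·A) = 16.4 / (0.1880 × 2270) = 0.03843.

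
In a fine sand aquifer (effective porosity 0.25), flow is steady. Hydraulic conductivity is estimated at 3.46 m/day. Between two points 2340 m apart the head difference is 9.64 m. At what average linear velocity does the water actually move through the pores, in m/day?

Hydraulic gradient i = Δh / L = 9.64 / 2340 = 0.004120.
Darcy flux q = K · i = 3.460 × 0.004120 = 0.01425 m/day.
Seepage velocity v = q / n_e = 0.01425 / 0.25 = 0.05702 m/day.

0.0570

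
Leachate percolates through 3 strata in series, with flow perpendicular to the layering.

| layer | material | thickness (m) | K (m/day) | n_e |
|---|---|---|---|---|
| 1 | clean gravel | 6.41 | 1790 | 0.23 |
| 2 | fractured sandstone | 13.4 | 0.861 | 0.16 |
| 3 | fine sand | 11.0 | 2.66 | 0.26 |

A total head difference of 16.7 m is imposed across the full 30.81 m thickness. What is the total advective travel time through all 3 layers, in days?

7.64

With flow normal to the layers, continuity requires the same specific discharge q through every layer.
Σ(b_i/K_i) = 6.41/1790 + 13.4/0.861 + 11.0/2.66 = 19.70 d.
q = Δh / Σ(b_i/K_i) = 16.7 / 19.70 = 0.8476 m/day.
In each layer the seepage velocity is v_i = q/n_i, so the layer transit time is t_i = b_i·n_i / q:
  layer 1 (clean gravel): t_1 = 6.41 × 0.23 / 0.8476 = 1.739 d
  layer 2 (fractured sandstone): t_2 = 13.4 × 0.16 / 0.8476 = 2.529 d
  layer 3 (fine sand): t_3 = 11.0 × 0.26 / 0.8476 = 3.374 d
Total t = Σ t_i = 7.643 days.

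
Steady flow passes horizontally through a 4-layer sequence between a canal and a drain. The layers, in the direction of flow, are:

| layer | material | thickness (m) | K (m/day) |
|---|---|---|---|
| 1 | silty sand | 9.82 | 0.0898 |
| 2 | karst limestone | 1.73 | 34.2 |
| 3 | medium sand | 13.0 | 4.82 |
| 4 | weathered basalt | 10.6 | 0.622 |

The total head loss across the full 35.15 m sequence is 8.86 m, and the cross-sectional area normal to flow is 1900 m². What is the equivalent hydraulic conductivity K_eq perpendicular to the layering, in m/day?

0.272

Flow is perpendicular to layering, so the layers act in series and the equivalent K is the thickness-weighted harmonic mean.
Total thickness L = 9.82 + 1.73 + 13.0 + 10.6 = 35.15 m.
Σ(b_i/K_i) = 9.82/0.0898 + 1.73/34.2 + 13.0/4.82 + 10.6/0.622 = 129.1 d.
K_eq = L / Σ(b_i/K_i) = 35.15 / 129.1 = 0.2722 m/day.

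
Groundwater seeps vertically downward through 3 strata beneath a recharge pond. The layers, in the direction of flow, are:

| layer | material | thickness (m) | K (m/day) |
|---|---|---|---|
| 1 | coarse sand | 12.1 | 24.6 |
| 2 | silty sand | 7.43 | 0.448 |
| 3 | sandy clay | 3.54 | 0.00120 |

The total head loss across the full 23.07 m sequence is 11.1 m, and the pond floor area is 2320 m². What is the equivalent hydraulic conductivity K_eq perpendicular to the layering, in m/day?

0.00778

Flow is perpendicular to layering, so the layers act in series and the equivalent K is the thickness-weighted harmonic mean.
Total thickness L = 12.1 + 7.43 + 3.54 = 23.07 m.
Σ(b_i/K_i) = 12.1/24.6 + 7.43/0.448 + 3.54/0.00120 = 2967 d.
K_eq = L / Σ(b_i/K_i) = 23.07 / 2967 = 0.007775 m/day.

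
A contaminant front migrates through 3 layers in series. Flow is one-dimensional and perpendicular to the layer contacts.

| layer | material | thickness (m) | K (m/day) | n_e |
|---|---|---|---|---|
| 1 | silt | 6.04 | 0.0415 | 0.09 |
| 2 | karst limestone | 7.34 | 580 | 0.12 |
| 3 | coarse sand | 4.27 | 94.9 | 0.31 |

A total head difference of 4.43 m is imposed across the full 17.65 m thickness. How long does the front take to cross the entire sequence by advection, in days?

90.3

With flow normal to the layers, continuity requires the same specific discharge q through every layer.
Σ(b_i/K_i) = 6.04/0.0415 + 7.34/580 + 4.27/94.9 = 145.6 d.
q = Δh / Σ(b_i/K_i) = 4.43 / 145.6 = 0.03043 m/day.
In each layer the seepage velocity is v_i = q/n_i, so the layer transit time is t_i = b_i·n_i / q:
  layer 1 (silt): t_1 = 6.04 × 0.09 / 0.03043 = 17.87 d
  layer 2 (karst limestone): t_2 = 7.34 × 0.12 / 0.03043 = 28.95 d
  layer 3 (coarse sand): t_3 = 4.27 × 0.31 / 0.03043 = 43.51 d
Total t = Σ t_i = 90.32 days.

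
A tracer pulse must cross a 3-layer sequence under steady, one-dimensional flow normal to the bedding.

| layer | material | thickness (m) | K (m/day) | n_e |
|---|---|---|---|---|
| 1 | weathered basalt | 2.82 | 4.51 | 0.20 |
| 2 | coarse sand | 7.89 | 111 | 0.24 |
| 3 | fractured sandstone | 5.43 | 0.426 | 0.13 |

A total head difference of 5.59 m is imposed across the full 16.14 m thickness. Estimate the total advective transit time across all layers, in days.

With flow normal to the layers, continuity requires the same specific discharge q through every layer.
Σ(b_i/K_i) = 2.82/4.51 + 7.89/111 + 5.43/0.426 = 13.44 d.
q = Δh / Σ(b_i/K_i) = 5.59 / 13.44 = 0.4158 m/day.
In each layer the seepage velocity is v_i = q/n_i, so the layer transit time is t_i = b_i·n_i / q:
  layer 1 (weathered basalt): t_1 = 2.82 × 0.20 / 0.4158 = 1.356 d
  layer 2 (coarse sand): t_2 = 7.89 × 0.24 / 0.4158 = 4.554 d
  layer 3 (fractured sandstone): t_3 = 5.43 × 0.13 / 0.4158 = 1.698 d
Total t = Σ t_i = 7.608 days.

7.61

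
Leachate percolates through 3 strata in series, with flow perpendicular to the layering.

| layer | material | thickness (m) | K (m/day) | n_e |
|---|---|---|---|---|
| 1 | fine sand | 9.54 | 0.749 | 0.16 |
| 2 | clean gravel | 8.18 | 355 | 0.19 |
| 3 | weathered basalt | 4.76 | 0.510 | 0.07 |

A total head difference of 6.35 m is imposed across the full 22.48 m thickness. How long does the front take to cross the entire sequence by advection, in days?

With flow normal to the layers, continuity requires the same specific discharge q through every layer.
Σ(b_i/K_i) = 9.54/0.749 + 8.18/355 + 4.76/0.510 = 22.09 d.
q = Δh / Σ(b_i/K_i) = 6.35 / 22.09 = 0.2874 m/day.
In each layer the seepage velocity is v_i = q/n_i, so the layer transit time is t_i = b_i·n_i / q:
  layer 1 (fine sand): t_1 = 9.54 × 0.16 / 0.2874 = 5.311 d
  layer 2 (clean gravel): t_2 = 8.18 × 0.19 / 0.2874 = 5.407 d
  layer 3 (weathered basalt): t_3 = 4.76 × 0.07 / 0.2874 = 1.159 d
Total t = Σ t_i = 11.88 days.

11.9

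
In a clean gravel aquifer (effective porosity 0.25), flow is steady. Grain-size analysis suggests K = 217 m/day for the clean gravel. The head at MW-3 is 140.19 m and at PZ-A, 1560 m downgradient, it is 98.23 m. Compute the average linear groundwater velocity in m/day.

23.3

Hydraulic gradient i = (140.19 − 98.23) / 1560 = 41.96 / 1560 = 0.02690.
Darcy flux q = K · i = 217.0 × 0.02690 = 5.837 m/day.
Seepage velocity v = q / n_e = 5.837 / 0.25 = 23.35 m/day.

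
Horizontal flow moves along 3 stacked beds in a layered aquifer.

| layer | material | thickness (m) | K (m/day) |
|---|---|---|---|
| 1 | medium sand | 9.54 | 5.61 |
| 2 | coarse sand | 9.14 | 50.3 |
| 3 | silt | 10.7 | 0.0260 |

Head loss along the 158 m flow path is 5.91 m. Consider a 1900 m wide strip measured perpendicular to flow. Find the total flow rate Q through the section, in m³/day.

36500

Flow is parallel to layering, so each bed carries its own Darcy discharge and the transmissivities add.
Σ(K_i·b_i) = 5.61×9.54 + 50.3×9.14 + 0.0260×10.7 = 513.5 m²/day.
Hydraulic gradient i = Δh / L = 5.91 / 158 = 0.03741.
Q = Σ(K_i·b_i) · W · i = 513.5 × 1900 × 0.03741 = 36497 m³/day.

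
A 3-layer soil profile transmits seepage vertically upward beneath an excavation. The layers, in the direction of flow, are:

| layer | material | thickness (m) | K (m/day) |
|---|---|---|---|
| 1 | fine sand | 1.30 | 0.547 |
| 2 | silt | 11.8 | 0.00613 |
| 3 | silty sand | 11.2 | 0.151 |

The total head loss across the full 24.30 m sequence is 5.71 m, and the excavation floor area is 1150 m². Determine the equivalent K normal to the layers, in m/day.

0.0121

Flow is perpendicular to layering, so the layers act in series and the equivalent K is the thickness-weighted harmonic mean.
Total thickness L = 1.30 + 11.8 + 11.2 = 24.30 m.
Σ(b_i/K_i) = 1.30/0.547 + 11.8/0.00613 + 11.2/0.151 = 2002 d.
K_eq = L / Σ(b_i/K_i) = 24.30 / 2002 = 0.01214 m/day.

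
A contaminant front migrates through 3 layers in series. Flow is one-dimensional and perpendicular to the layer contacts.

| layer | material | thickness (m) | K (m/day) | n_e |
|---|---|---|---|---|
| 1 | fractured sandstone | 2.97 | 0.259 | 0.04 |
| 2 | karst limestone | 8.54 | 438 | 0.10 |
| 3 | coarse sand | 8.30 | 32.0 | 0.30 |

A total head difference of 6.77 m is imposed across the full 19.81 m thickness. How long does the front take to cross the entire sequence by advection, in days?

6.01

With flow normal to the layers, continuity requires the same specific discharge q through every layer.
Σ(b_i/K_i) = 2.97/0.259 + 8.54/438 + 8.30/32.0 = 11.75 d.
q = Δh / Σ(b_i/K_i) = 6.77 / 11.75 = 0.5764 m/day.
In each layer the seepage velocity is v_i = q/n_i, so the layer transit time is t_i = b_i·n_i / q:
  layer 1 (fractured sandstone): t_1 = 2.97 × 0.04 / 0.5764 = 0.2061 d
  layer 2 (karst limestone): t_2 = 8.54 × 0.10 / 0.5764 = 1.482 d
  layer 3 (coarse sand): t_3 = 8.30 × 0.30 / 0.5764 = 4.320 d
Total t = Σ t_i = 6.008 days.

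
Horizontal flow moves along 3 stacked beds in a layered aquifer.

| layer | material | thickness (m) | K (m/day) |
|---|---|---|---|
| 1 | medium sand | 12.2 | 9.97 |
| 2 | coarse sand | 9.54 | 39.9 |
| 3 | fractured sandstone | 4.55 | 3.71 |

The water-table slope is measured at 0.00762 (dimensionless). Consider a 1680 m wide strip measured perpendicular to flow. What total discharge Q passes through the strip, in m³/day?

Flow is parallel to layering, so each bed carries its own Darcy discharge and the transmissivities add.
Σ(K_i·b_i) = 9.97×12.2 + 39.9×9.54 + 3.71×4.55 = 519.2 m²/day.
Hydraulic gradient i = 0.00762.
Q = Σ(K_i·b_i) · W · i = 519.2 × 1680 × 0.007620 = 6646 m³/day.

6650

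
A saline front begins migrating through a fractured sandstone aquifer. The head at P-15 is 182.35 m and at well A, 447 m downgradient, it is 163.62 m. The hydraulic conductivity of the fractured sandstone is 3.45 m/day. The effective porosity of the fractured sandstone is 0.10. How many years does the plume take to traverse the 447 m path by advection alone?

Hydraulic gradient i = (182.35 − 163.62) / 447 = 18.73 / 447 = 0.04190.
Darcy flux q = K · i = 3.450 × 0.04190 = 0.1446 m/day.
Seepage velocity v = q / n_e = 0.1446 / 0.10 = 1.446 m/day.
Travel time t = L / v = 447 / 1.446 = 309.2 days = 0.8466 years.

0.847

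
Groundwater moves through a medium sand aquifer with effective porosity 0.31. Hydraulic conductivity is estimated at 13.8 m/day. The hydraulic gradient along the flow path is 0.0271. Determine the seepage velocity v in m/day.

1.21

Hydraulic gradient i = 0.0271.
Darcy flux q = K · i = 13.80 × 0.02710 = 0.3740 m/day.
Seepage velocity v = q / n_e = 0.3740 / 0.31 = 1.206 m/day.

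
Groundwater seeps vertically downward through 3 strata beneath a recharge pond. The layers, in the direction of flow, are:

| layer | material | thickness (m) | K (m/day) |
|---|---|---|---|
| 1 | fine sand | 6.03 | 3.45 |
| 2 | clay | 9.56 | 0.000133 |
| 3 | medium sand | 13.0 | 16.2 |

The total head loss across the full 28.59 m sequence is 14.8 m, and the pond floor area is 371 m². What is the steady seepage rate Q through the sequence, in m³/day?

0.0764

Flow is perpendicular to layering, so the layers act in series and the equivalent K is the thickness-weighted harmonic mean.
Total thickness L = 6.03 + 9.56 + 13.0 = 28.59 m.
Σ(b_i/K_i) = 6.03/3.45 + 9.56/0.000133 + 13.0/16.2 = 71882 d.
K_eq = L / Σ(b_i/K_i) = 28.59 / 71882 = 0.0003977 m/day.
Q = K_eq · A · (Δh/L) = 0.0003977 × 371 × (14.8/28.59) = 0.07639 m³/day.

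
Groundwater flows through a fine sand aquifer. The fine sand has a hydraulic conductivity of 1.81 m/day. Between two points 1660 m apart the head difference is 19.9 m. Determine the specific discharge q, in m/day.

Hydraulic gradient i = Δh / L = 19.9 / 1660 = 0.01199.
Specific discharge q = K · i = 1.810 × 0.01199 = 0.02170 m/day.

0.0217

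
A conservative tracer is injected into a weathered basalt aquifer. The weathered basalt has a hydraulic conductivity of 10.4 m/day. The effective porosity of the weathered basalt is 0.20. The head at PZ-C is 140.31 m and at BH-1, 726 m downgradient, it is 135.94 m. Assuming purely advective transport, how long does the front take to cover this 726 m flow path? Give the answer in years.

6.35

Hydraulic gradient i = (140.31 − 135.94) / 726 = 4.37 / 726 = 0.006019.
Darcy flux q = K · i = 10.40 × 0.006019 = 0.06260 m/day.
Seepage velocity v = q / n_e = 0.06260 / 0.20 = 0.3130 m/day.
Travel time t = L / v = 726 / 0.3130 = 2319 days = 6.350 years.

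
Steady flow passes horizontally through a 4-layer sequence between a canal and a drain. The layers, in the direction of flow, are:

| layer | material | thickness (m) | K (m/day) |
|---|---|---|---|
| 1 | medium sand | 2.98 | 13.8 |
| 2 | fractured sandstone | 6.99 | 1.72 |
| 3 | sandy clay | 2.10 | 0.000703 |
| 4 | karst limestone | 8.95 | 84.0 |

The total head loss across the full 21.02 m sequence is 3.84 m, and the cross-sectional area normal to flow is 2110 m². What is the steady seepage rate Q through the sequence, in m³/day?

2.71

Flow is perpendicular to layering, so the layers act in series and the equivalent K is the thickness-weighted harmonic mean.
Total thickness L = 2.98 + 6.99 + 2.10 + 8.95 = 21.02 m.
Σ(b_i/K_i) = 2.98/13.8 + 6.99/1.72 + 2.10/0.000703 + 8.95/84.0 = 2992 d.
K_eq = L / Σ(b_i/K_i) = 21.02 / 2992 = 0.007026 m/day.
Q = K_eq · A · (Δh/L) = 0.007026 × 2110 × (3.84/21.02) = 2.708 m³/day.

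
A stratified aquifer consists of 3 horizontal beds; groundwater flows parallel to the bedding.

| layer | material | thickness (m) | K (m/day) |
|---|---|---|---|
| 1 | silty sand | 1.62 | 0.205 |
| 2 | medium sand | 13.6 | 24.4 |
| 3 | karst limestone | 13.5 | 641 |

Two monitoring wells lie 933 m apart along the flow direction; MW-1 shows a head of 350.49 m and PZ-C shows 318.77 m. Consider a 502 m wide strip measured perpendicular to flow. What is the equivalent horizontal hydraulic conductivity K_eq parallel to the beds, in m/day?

313

Flow is parallel to layering, so each bed carries its own Darcy discharge and the transmissivities add.
Σ(K_i·b_i) = 0.205×1.62 + 24.4×13.6 + 641×13.5 = 8986 m²/day.
Total thickness b = 28.72 m, so K_eq = Σ(K_i·b_i)/b = 312.9 m/day.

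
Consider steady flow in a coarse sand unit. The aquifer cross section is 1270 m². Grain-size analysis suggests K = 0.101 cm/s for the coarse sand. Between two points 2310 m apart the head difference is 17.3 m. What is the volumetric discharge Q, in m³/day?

Convert K: 0.101 cm/s × 864 = 87.26 m/day.
Hydraulic gradient i = Δh / L = 17.3 / 2310 = 0.007489.
Darcy's law: Q = K · A · i = 87.26 × 1270 × 0.007489 = 830.0 m³/day.

830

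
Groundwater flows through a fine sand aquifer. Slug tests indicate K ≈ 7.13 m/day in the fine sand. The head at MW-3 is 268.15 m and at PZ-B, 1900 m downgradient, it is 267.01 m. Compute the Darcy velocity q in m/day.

Hydraulic gradient i = (268.15 − 267.01) / 1900 = 1.14 / 1900 = 0.0006000.
Specific discharge q = K · i = 7.130 × 0.0006000 = 0.004278 m/day.

0.00428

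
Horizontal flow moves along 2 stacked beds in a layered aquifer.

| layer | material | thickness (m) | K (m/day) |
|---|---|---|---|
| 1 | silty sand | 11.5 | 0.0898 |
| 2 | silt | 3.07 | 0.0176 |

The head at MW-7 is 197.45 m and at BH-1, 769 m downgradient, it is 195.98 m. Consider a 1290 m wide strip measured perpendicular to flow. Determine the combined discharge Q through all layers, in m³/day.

Flow is parallel to layering, so each bed carries its own Darcy discharge and the transmissivities add.
Σ(K_i·b_i) = 0.0898×11.5 + 0.0176×3.07 = 1.087 m²/day.
Hydraulic gradient i = (197.45 − 195.98) / 769 = 1.47 / 769 = 0.001912.
Q = Σ(K_i·b_i) · W · i = 1.087 × 1290 × 0.001912 = 2.680 m³/day.

2.68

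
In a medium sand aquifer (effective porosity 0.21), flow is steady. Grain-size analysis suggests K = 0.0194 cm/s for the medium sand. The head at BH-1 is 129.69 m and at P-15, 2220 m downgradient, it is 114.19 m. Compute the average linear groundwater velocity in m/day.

Convert K: 0.0194 cm/s × 864 = 16.76 m/day.
Hydraulic gradient i = (129.69 − 114.19) / 2220 = 15.5 / 2220 = 0.006982.
Darcy flux q = K · i = 16.76 × 0.006982 = 0.1170 m/day.
Seepage velocity v = q / n_e = 0.1170 / 0.21 = 0.5573 m/day.

0.557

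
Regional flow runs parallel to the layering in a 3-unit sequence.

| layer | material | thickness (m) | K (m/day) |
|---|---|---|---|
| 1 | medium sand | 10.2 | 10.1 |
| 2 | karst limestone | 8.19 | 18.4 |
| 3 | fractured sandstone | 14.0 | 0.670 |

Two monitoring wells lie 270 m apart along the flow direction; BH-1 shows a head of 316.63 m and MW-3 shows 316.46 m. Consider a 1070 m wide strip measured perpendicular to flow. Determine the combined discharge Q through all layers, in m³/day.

177

Flow is parallel to layering, so each bed carries its own Darcy discharge and the transmissivities add.
Σ(K_i·b_i) = 10.1×10.2 + 18.4×8.19 + 0.670×14.0 = 263.1 m²/day.
Hydraulic gradient i = (316.63 − 316.46) / 270 = 0.17 / 270 = 0.0006296.
Q = Σ(K_i·b_i) · W · i = 263.1 × 1070 × 0.0006296 = 177.2 m³/day.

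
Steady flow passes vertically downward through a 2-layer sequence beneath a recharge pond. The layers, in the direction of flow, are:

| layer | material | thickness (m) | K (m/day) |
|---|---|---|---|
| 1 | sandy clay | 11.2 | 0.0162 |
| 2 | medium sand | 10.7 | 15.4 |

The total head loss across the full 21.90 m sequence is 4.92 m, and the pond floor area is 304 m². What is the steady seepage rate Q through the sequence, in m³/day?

2.16

Flow is perpendicular to layering, so the layers act in series and the equivalent K is the thickness-weighted harmonic mean.
Total thickness L = 11.2 + 10.7 = 21.90 m.
Σ(b_i/K_i) = 11.2/0.0162 + 10.7/15.4 = 692.1 d.
K_eq = L / Σ(b_i/K_i) = 21.90 / 692.1 = 0.03164 m/day.
Q = K_eq · A · (Δh/L) = 0.03164 × 304 × (4.92/21.90) = 2.161 m³/day.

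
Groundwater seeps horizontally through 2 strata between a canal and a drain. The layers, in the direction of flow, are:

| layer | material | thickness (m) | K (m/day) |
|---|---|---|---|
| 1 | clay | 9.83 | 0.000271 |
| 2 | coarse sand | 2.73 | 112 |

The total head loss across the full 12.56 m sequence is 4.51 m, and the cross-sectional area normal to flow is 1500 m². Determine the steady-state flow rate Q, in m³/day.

Flow is perpendicular to layering, so the layers act in series and the equivalent K is the thickness-weighted harmonic mean.
Total thickness L = 9.83 + 2.73 = 12.56 m.
Σ(b_i/K_i) = 9.83/0.000271 + 2.73/112 = 36273 d.
K_eq = L / Σ(b_i/K_i) = 12.56 / 36273 = 0.0003463 m/day.
Q = K_eq · A · (Δh/L) = 0.0003463 × 1500 × (4.51/12.56) = 0.1865 m³/day.

0.187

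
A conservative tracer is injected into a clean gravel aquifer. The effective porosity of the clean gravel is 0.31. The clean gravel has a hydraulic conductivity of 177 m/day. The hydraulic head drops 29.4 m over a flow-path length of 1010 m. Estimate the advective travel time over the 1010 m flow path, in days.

60.8

Hydraulic gradient i = Δh / L = 29.4 / 1010 = 0.02911.
Darcy flux q = K · i = 177.0 × 0.02911 = 5.152 m/day.
Seepage velocity v = q / n_e = 5.152 / 0.31 = 16.62 m/day.
Travel time t = L / v = 1010 / 16.62 = 60.77 days.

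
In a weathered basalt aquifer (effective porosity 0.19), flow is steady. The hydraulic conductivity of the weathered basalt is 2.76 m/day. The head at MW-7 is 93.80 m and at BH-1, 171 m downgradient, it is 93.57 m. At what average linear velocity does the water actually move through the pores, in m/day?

Hydraulic gradient i = (93.80 − 93.57) / 171 = 0.23 / 171 = 0.001345.
Darcy flux q = K · i = 2.760 × 0.001345 = 0.003712 m/day.
Seepage velocity v = q / n_e = 0.003712 / 0.19 = 0.01954 m/day.

0.0195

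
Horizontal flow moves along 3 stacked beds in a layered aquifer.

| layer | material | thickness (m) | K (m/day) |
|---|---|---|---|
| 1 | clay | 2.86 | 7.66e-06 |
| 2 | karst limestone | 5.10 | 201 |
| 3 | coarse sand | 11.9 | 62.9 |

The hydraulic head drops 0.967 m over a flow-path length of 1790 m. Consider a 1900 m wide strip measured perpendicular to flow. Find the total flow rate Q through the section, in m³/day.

1820

Flow is parallel to layering, so each bed carries its own Darcy discharge and the transmissivities add.
Σ(K_i·b_i) = 7.66e-06×2.86 + 201×5.10 + 62.9×11.9 = 1774 m²/day.
Hydraulic gradient i = Δh / L = 0.967 / 1790 = 0.0005402.
Q = Σ(K_i·b_i) · W · i = 1774 × 1900 × 0.0005402 = 1820 m³/day.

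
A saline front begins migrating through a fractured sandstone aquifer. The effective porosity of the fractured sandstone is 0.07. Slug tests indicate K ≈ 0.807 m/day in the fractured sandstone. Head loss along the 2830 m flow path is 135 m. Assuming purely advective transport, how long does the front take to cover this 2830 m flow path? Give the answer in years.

14.1

Hydraulic gradient i = Δh / L = 135 / 2830 = 0.04770.
Darcy flux q = K · i = 0.8070 × 0.04770 = 0.03850 m/day.
Seepage velocity v = q / n_e = 0.03850 / 0.07 = 0.5499 m/day.
Travel time t = L / v = 2830 / 0.5499 = 5146 days = 14.09 years.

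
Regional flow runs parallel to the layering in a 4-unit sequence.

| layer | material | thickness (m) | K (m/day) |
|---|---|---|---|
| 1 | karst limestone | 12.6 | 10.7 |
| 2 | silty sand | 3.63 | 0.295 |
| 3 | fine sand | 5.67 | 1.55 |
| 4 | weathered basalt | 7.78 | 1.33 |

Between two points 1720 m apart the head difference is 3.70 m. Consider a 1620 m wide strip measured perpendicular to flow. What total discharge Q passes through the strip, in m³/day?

540

Flow is parallel to layering, so each bed carries its own Darcy discharge and the transmissivities add.
Σ(K_i·b_i) = 10.7×12.6 + 0.295×3.63 + 1.55×5.67 + 1.33×7.78 = 155.0 m²/day.
Hydraulic gradient i = Δh / L = 3.70 / 1720 = 0.002151.
Q = Σ(K_i·b_i) · W · i = 155.0 × 1620 × 0.002151 = 540.3 m³/day.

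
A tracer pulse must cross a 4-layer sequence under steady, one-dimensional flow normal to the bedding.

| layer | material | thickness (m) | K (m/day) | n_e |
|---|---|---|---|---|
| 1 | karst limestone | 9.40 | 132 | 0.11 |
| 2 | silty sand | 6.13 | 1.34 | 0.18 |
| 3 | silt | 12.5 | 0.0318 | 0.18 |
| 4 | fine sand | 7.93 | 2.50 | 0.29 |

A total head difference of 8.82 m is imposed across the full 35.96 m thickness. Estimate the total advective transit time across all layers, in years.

With flow normal to the layers, continuity requires the same specific discharge q through every layer.
Σ(b_i/K_i) = 9.40/132 + 6.13/1.34 + 12.5/0.0318 + 7.93/2.50 = 400.9 d.
q = Δh / Σ(b_i/K_i) = 8.82 / 400.9 = 0.02200 m/day.
In each layer the seepage velocity is v_i = q/n_i, so the layer transit time is t_i = b_i·n_i / q:
  layer 1 (karst limestone): t_1 = 9.40 × 0.11 / 0.02200 = 47.00 d
  layer 2 (silty sand): t_2 = 6.13 × 0.18 / 0.02200 = 50.15 d
  layer 3 (silt): t_3 = 12.5 × 0.18 / 0.02200 = 102.3 d
  layer 4 (fine sand): t_4 = 7.93 × 0.29 / 0.02200 = 104.5 d
Total t = Σ t_i = 304.0 days = 0.8322 years.

0.832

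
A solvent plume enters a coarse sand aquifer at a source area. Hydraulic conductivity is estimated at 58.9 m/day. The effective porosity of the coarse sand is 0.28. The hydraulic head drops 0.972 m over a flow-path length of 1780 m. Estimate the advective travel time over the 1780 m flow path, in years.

42.4

Hydraulic gradient i = Δh / L = 0.972 / 1780 = 0.0005461.
Darcy flux q = K · i = 58.90 × 0.0005461 = 0.03216 m/day.
Seepage velocity v = q / n_e = 0.03216 / 0.28 = 0.1149 m/day.
Travel time t = L / v = 1780 / 0.1149 = 15496 days = 42.43 years.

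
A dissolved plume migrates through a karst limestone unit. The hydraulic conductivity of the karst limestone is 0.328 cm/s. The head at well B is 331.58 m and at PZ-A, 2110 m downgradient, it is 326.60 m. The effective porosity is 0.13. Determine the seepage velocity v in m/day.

Convert K: 0.328 cm/s × 864 = 283.4 m/day.
Hydraulic gradient i = (331.58 − 326.60) / 2110 = 4.98 / 2110 = 0.002360.
Darcy flux q = K · i = 283.4 × 0.002360 = 0.6689 m/day.
Seepage velocity v = q / n_e = 0.6689 / 0.13 = 5.145 m/day.

5.15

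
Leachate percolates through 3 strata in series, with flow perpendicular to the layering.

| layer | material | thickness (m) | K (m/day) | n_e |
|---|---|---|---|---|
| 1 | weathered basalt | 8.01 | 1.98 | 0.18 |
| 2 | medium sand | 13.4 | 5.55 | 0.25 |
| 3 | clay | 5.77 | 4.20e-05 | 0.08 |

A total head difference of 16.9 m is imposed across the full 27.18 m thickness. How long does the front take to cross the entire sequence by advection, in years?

117

With flow normal to the layers, continuity requires the same specific discharge q through every layer.
Σ(b_i/K_i) = 8.01/1.98 + 13.4/5.55 + 5.77/4.20e-05 = 1.374e+05 d.
q = Δh / Σ(b_i/K_i) = 16.9 / 1.374e+05 = 0.0001230 m/day.
In each layer the seepage velocity is v_i = q/n_i, so the layer transit time is t_i = b_i·n_i / q:
  layer 1 (weathered basalt): t_1 = 8.01 × 0.18 / 0.0001230 = 11721 d
  layer 2 (medium sand): t_2 = 13.4 × 0.25 / 0.0001230 = 27234 d
  layer 3 (clay): t_3 = 5.77 × 0.08 / 0.0001230 = 3753 d
Total t = Σ t_i = 42707 days = 116.9 years.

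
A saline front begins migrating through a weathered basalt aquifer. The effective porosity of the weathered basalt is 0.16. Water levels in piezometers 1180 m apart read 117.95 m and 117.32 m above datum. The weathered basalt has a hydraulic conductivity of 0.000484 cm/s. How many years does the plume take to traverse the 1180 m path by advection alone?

Convert K: 0.000484 cm/s × 864 = 0.4182 m/day.
Hydraulic gradient i = (117.95 − 117.32) / 1180 = 0.63 / 1180 = 0.0005339.
Darcy flux q = K · i = 0.4182 × 0.0005339 = 0.0002233 m/day.
Seepage velocity v = q / n_e = 0.0002233 / 0.16 = 0.001395 m/day.
Travel time t = L / v = 1180 / 0.001395 = 8.456e+05 days = 2315 years.

2320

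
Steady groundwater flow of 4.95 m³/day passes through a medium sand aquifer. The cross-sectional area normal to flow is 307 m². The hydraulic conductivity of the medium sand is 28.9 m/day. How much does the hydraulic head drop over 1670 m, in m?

0.932

From Q = K·A·i, i = Q / (K·A) = 4.95 / (28.90 × 307.0) = 0.0005579.
Head loss Δh = i · L = 0.0005579 × 1670 = 0.9317 m.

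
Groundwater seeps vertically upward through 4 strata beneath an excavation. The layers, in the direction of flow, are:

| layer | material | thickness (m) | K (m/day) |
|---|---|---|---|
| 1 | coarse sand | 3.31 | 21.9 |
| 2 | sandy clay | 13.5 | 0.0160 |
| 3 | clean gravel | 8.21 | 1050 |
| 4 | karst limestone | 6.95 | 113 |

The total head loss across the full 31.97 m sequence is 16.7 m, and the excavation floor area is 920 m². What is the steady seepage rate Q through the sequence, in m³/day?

Flow is perpendicular to layering, so the layers act in series and the equivalent K is the thickness-weighted harmonic mean.
Total thickness L = 3.31 + 13.5 + 8.21 + 6.95 = 31.97 m.
Σ(b_i/K_i) = 3.31/21.9 + 13.5/0.0160 + 8.21/1050 + 6.95/113 = 844.0 d.
K_eq = L / Σ(b_i/K_i) = 31.97 / 844.0 = 0.03788 m/day.
Q = K_eq · A · (Δh/L) = 0.03788 × 920 × (16.7/31.97) = 18.20 m³/day.

18.2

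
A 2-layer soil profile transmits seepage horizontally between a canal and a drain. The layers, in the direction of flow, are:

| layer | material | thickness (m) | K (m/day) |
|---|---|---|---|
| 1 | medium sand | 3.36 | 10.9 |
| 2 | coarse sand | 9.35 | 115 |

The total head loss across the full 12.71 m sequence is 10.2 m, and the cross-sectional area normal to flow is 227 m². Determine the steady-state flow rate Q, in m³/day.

Flow is perpendicular to layering, so the layers act in series and the equivalent K is the thickness-weighted harmonic mean.
Total thickness L = 3.36 + 9.35 = 12.71 m.
Σ(b_i/K_i) = 3.36/10.9 + 9.35/115 = 0.3896 d.
K_eq = L / Σ(b_i/K_i) = 12.71 / 0.3896 = 32.63 m/day.
Q = K_eq · A · (Δh/L) = 32.63 × 227 × (10.2/12.71) = 5944 m³/day.

5940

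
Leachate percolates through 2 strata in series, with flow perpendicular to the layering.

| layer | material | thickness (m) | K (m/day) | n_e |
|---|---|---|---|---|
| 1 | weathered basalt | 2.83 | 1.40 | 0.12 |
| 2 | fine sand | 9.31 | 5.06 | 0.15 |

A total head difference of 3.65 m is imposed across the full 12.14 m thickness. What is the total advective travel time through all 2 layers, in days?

1.84

With flow normal to the layers, continuity requires the same specific discharge q through every layer.
Σ(b_i/K_i) = 2.83/1.40 + 9.31/5.06 = 3.861 d.
q = Δh / Σ(b_i/K_i) = 3.65 / 3.861 = 0.9453 m/day.
In each layer the seepage velocity is v_i = q/n_i, so the layer transit time is t_i = b_i·n_i / q:
  layer 1 (weathered basalt): t_1 = 2.83 × 0.12 / 0.9453 = 0.3593 d
  layer 2 (fine sand): t_2 = 9.31 × 0.15 / 0.9453 = 1.477 d
Total t = Σ t_i = 1.837 days.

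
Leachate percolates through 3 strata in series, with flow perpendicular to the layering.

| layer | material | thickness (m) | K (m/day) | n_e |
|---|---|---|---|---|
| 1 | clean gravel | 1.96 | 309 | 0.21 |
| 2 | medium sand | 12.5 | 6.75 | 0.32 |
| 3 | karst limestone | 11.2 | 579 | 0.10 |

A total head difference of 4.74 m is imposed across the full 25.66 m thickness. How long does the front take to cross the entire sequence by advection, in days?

2.19

With flow normal to the layers, continuity requires the same specific discharge q through every layer.
Σ(b_i/K_i) = 1.96/309 + 12.5/6.75 + 11.2/579 = 1.878 d.
q = Δh / Σ(b_i/K_i) = 4.74 / 1.878 = 2.525 m/day.
In each layer the seepage velocity is v_i = q/n_i, so the layer transit time is t_i = b_i·n_i / q:
  layer 1 (clean gravel): t_1 = 1.96 × 0.21 / 2.525 = 0.1630 d
  layer 2 (medium sand): t_2 = 12.5 × 0.32 / 2.525 = 1.584 d
  layer 3 (karst limestone): t_3 = 11.2 × 0.10 / 2.525 = 0.4436 d
Total t = Σ t_i = 2.191 days.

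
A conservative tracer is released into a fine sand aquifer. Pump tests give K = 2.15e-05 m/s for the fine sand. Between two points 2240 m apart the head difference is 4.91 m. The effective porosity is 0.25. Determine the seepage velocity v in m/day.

Convert K: 2.15e-05 m/s × 86400 = 1.858 m/day.
Hydraulic gradient i = Δh / L = 4.91 / 2240 = 0.002192.
Darcy flux q = K · i = 1.858 × 0.002192 = 0.004072 m/day.
Seepage velocity v = q / n_e = 0.004072 / 0.25 = 0.01629 m/day.

0.0163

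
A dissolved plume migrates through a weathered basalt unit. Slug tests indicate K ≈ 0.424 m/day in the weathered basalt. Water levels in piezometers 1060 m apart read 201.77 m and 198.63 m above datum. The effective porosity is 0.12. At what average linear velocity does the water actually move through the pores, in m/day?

0.0105

Hydraulic gradient i = (201.77 − 198.63) / 1060 = 3.14 / 1060 = 0.002962.
Darcy flux q = K · i = 0.4240 × 0.002962 = 0.001256 m/day.
Seepage velocity v = q / n_e = 0.001256 / 0.12 = 0.01047 m/day.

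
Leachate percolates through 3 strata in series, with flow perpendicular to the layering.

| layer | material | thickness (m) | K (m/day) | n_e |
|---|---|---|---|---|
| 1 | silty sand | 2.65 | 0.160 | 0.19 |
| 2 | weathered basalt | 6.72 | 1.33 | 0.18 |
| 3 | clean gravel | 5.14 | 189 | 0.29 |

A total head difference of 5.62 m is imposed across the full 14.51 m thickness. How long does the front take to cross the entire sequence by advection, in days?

With flow normal to the layers, continuity requires the same specific discharge q through every layer.
Σ(b_i/K_i) = 2.65/0.160 + 6.72/1.33 + 5.14/189 = 21.64 d.
q = Δh / Σ(b_i/K_i) = 5.62 / 21.64 = 0.2597 m/day.
In each layer the seepage velocity is v_i = q/n_i, so the layer transit time is t_i = b_i·n_i / q:
  layer 1 (silty sand): t_1 = 2.65 × 0.19 / 0.2597 = 1.939 d
  layer 2 (weathered basalt): t_2 = 6.72 × 0.18 / 0.2597 = 4.658 d
  layer 3 (clean gravel): t_3 = 5.14 × 0.29 / 0.2597 = 5.740 d
Total t = Σ t_i = 12.34 days.

12.3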